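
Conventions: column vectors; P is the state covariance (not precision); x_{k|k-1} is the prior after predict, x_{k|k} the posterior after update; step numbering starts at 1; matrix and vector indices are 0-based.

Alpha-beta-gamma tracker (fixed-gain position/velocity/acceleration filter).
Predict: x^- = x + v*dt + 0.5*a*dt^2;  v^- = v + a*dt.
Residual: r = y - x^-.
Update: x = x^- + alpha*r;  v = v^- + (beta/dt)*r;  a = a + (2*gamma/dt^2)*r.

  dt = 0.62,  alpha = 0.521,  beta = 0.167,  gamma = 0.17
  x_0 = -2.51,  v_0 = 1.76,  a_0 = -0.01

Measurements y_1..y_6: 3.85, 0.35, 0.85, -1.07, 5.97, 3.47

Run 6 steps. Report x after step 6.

x_post = 2.2603

step 1: x_pred=-1.4207  r=5.2707  x^+=1.3253  v^+=3.1735  a^+=4.6519
step 2: x_pred=4.1870  r=-3.8370  x^+=2.1879  v^+=5.0242  a^+=1.2581
step 3: x_pred=5.5447  r=-4.6947  x^+=3.0988  v^+=4.5397  a^+=-2.8943
step 4: x_pred=5.3571  r=-6.4271  x^+=2.0086  v^+=1.0140  a^+=-8.5791
step 5: x_pred=0.9884  r=4.9816  x^+=3.5838  v^+=-2.9632  a^+=-4.1728
step 6: x_pred=0.9446  r=2.5254  x^+=2.2603  v^+=-4.8701  a^+=-1.9391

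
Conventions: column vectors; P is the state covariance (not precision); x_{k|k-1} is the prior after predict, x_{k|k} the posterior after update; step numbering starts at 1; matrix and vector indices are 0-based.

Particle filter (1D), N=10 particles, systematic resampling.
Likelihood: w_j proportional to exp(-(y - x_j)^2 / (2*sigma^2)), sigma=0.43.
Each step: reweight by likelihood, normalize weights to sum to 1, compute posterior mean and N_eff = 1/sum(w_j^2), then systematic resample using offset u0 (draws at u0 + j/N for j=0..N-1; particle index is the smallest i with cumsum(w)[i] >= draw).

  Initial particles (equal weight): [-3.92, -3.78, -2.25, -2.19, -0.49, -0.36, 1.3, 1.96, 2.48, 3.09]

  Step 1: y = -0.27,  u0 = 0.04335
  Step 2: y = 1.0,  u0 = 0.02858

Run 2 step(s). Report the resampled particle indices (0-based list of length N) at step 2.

resampled_idx = [0, 2, 4, 5, 6, 6, 7, 8, 8, 9]

step 1: w=[0.0000, 0.0000, 0.0000, 0.0000, 0.4724, 0.5268, 0.0007, 0.0000, 0.0000, 0.0000]  mean=-0.4203  Neff=1.9970  idx=[4, 4, 4, 4, 4, 5, 5, 5, 5, 5]
step 2: w=[0.0537, 0.0537, 0.0537, 0.0537, 0.0537, 0.1463, 0.1463, 0.1463, 0.1463, 0.1463]  mean=-0.3949  Neff=8.2356  idx=[0, 2, 4, 5, 6, 6, 7, 8, 8, 9]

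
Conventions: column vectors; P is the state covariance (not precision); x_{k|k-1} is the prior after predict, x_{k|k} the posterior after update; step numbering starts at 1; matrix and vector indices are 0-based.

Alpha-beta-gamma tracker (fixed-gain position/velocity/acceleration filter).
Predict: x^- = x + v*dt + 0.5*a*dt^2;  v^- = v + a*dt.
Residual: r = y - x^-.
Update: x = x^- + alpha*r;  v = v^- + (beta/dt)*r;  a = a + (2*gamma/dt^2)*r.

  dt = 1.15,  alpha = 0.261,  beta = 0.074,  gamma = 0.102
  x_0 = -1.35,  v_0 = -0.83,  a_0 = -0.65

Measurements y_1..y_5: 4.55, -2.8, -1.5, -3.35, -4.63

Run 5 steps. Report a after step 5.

step 1: x_pred=-2.7343  r=7.2843  x^+=-0.8331  v^+=-1.1088  a^+=0.4736
step 2: x_pred=-1.7950  r=-1.0050  x^+=-2.0573  v^+=-0.6288  a^+=0.3186
step 3: x_pred=-2.5697  r=1.0697  x^+=-2.2905  v^+=-0.1935  a^+=0.4836
step 4: x_pred=-2.1933  r=-1.1567  x^+=-2.4952  v^+=0.2882  a^+=0.3052
step 5: x_pred=-1.9620  r=-2.6680  x^+=-2.6583  v^+=0.4675  a^+=-0.1064

a_post = -0.1064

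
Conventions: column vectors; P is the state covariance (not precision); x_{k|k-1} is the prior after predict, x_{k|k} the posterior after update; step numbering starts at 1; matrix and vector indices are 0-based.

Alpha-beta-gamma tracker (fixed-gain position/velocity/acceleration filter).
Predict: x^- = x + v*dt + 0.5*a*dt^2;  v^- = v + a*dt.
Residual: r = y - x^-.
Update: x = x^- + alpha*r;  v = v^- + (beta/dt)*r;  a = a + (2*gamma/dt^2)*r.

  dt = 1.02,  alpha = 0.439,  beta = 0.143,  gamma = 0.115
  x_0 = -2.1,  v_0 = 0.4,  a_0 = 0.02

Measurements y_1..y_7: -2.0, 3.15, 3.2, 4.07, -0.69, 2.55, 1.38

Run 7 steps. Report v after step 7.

v_post = -1.4674

step 1: x_pred=-1.6816  r=-0.3184  x^+=-1.8214  v^+=0.3758  a^+=-0.0504
step 2: x_pred=-1.4643  r=4.6143  x^+=0.5614  v^+=0.9713  a^+=0.9697
step 3: x_pred=2.0565  r=1.1435  x^+=2.5585  v^+=2.1207  a^+=1.2225
step 4: x_pred=5.3575  r=-1.2875  x^+=4.7923  v^+=3.1871  a^+=0.9379
step 5: x_pred=8.5310  r=-9.2210  x^+=4.4830  v^+=2.8510  a^+=-1.1006
step 6: x_pred=6.8184  r=-4.2684  x^+=4.9446  v^+=1.1299  a^+=-2.0442
step 7: x_pred=5.0337  r=-3.6537  x^+=3.4297  v^+=-1.4674  a^+=-2.8520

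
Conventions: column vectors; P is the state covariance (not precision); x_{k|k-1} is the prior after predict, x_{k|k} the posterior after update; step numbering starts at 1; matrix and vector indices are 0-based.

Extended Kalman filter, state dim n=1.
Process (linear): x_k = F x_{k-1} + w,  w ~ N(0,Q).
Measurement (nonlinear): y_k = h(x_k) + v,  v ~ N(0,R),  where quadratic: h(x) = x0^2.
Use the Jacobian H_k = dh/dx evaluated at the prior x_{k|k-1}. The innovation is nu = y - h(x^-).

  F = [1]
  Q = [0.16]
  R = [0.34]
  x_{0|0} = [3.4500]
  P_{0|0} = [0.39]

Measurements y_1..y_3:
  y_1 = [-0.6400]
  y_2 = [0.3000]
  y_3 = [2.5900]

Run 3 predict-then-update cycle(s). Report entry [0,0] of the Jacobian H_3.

H_jac[0,0] = 2.0676

step 1: x^-=[3.4500]  P^-=[0.5500]  H_jac=[6.9000]  S=[26.5255]  K=[0.1431]  nu=[-12.5425]  x^+=[1.6555]  P^+=[0.0070]
step 2: x^-=[1.6555]  P^-=[0.1670]  H_jac=[3.3111]  S=[2.1714]  K=[0.2547]  nu=[-2.4408]  x^+=[1.0338]  P^+=[0.0262]
step 3: x^-=[1.0338]  P^-=[0.1862]  H_jac=[2.0676]  S=[1.1358]  K=[0.3389]  nu=[1.5213]  x^+=[1.5493]  P^+=[0.0557]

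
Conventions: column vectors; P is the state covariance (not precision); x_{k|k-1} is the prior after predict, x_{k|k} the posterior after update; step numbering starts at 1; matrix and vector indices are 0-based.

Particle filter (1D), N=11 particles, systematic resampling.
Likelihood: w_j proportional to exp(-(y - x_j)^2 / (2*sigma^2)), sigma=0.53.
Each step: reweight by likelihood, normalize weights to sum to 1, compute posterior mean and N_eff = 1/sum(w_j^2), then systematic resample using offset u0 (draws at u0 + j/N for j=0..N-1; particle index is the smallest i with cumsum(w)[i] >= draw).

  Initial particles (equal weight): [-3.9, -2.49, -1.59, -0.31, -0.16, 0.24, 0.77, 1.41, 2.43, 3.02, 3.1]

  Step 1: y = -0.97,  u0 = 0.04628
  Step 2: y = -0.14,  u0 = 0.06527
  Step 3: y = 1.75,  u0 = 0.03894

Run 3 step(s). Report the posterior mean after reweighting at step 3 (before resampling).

step 1: w=[0.0000, 0.0119, 0.3680, 0.3359, 0.2269, 0.0539, 0.0033, 0.0000, 0.0000, 0.0000, 0.0000]  mean=-0.7398  Neff=3.3022  idx=[2, 2, 2, 2, 3, 3, 3, 3, 4, 4, 5]
step 2: w=[0.0036, 0.0036, 0.0036, 0.0036, 0.1425, 0.1425, 0.1425, 0.1425, 0.1499, 0.1499, 0.1160]  mean=-0.2194  Neff=7.1600  idx=[4, 4, 5, 6, 6, 7, 8, 8, 9, 9, 10]
step 3: w=[0.0198, 0.0198, 0.0198, 0.0198, 0.0198, 0.0198, 0.0572, 0.0572, 0.0572, 0.0572, 0.6525]  mean=0.0832  Neff=2.2664  idx=[1, 6, 7, 9, 10, 10, 10, 10, 10, 10, 10]

post_mean = 0.0832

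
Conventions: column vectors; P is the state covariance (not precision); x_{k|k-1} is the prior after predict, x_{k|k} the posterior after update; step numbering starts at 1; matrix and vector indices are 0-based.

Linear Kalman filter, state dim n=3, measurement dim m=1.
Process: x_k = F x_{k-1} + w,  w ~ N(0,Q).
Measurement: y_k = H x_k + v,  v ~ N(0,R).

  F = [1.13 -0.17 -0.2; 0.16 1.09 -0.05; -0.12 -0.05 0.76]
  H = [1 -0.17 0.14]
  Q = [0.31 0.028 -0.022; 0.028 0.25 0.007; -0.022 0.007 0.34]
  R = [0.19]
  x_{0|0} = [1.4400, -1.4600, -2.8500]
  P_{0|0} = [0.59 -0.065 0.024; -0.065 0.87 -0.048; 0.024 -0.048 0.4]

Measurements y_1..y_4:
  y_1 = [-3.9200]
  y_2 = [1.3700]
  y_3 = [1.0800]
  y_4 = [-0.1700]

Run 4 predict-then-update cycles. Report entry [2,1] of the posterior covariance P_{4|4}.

step 1: x^-=[2.4454, -1.2185, -2.2658]  P^-=[1.1154 -0.0929 -0.1262; -0.0929 1.2819 -0.0947; -0.1262 -0.0947 0.5802]  S=[1.3546]  K=[0.8220; -0.2393; -0.0213]  nu=[-6.2553]  x^+=[-2.6967, 0.2781, -2.1327]  P^+=[0.2000 0.1735 -0.1025; 0.1735 1.2044 -0.1016; -0.1025 -0.1016 0.5796]
step 2: x^-=[-2.6680, -0.0217, -1.3112]  P^-=[0.5961 0.0861 -0.2116; 0.0861 1.7607 -0.2061; -0.2116 -0.2061 0.7092]  S=[0.7722]  K=[0.7147; -0.3134; -0.1001]  nu=[4.2179]  x^+=[0.3464, -1.3437, -1.7332]  P^+=[0.2017 0.2591 -0.1564; 0.2591 1.6849 -0.2303; -0.1564 -0.2303 0.7014]
step 3: x^-=[0.9665, -1.3225, -1.2916]  P^-=[0.5998 0.1335 -0.2616; 0.1335 2.3767 -0.3627; -0.2616 -0.3627 0.8014]  S=[0.7728]  K=[0.6994; -0.4158; -0.1135]  nu=[0.0695]  x^+=[1.0151, -1.3514, -1.2995]  P^+=[0.2218 0.3582 -0.2002; 0.3582 2.2431 -0.3991; -0.2002 -0.3991 0.7914]
step 4: x^-=[1.6367, -1.2457, -1.0419]  P^-=[0.6154 0.1932 -0.2954; 0.1932 3.0944 -0.5565; -0.2954 -0.5565 0.8771]  S=[0.7902]  K=[0.6850; -0.5199; -0.0987]  nu=[-1.8726]  x^+=[0.3540, -0.2721, -0.8570]  P^+=[0.2447 0.4745 -0.2420; 0.4745 2.8808 -0.5971; -0.2420 -0.5971 0.8694]

P_post[2,1] = -0.5971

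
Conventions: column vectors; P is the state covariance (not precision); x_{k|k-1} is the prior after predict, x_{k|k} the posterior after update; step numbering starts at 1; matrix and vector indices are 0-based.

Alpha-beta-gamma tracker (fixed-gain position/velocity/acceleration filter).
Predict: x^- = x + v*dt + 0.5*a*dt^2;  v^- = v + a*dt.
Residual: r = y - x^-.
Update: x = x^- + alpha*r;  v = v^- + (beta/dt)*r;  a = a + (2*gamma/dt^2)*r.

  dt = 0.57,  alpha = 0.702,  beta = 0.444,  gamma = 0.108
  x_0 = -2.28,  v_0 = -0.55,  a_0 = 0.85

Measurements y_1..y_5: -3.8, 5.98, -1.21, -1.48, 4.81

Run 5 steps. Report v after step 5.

step 1: x_pred=-2.4554  r=-1.3446  x^+=-3.3993  v^+=-1.1129  a^+=-0.0439
step 2: x_pred=-4.0408  r=10.0208  x^+=2.9938  v^+=6.6678  a^+=6.6181
step 3: x_pred=7.8696  r=-9.0796  x^+=1.4957  v^+=3.3676  a^+=0.5818
step 4: x_pred=3.5098  r=-4.9898  x^+=0.0069  v^+=-0.1875  a^+=-2.7355
step 5: x_pred=-0.5443  r=5.3543  x^+=3.2144  v^+=2.4240  a^+=0.8242

v_post = 2.4240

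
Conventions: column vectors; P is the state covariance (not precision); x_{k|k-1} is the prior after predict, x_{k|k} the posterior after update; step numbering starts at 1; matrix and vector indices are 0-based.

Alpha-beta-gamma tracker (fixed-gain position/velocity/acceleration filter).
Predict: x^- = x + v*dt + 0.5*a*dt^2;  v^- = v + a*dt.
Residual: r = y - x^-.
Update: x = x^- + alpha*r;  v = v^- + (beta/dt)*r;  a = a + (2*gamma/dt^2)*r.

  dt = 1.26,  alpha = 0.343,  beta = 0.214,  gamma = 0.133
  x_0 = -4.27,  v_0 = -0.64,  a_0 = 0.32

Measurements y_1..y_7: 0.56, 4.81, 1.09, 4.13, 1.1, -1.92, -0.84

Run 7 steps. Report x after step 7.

x_post = -0.4868

step 1: x_pred=-4.8224  r=5.3824  x^+=-2.9762  v^+=0.6774  a^+=1.2218
step 2: x_pred=-1.1529  r=5.9629  x^+=0.8924  v^+=3.2296  a^+=2.2209
step 3: x_pred=6.7246  r=-5.6346  x^+=4.7919  v^+=5.0709  a^+=1.2768
step 4: x_pred=12.1948  r=-8.0648  x^+=9.4286  v^+=5.3100  a^+=-0.0744
step 5: x_pred=16.0600  r=-14.9600  x^+=10.9287  v^+=2.6753  a^+=-2.5810
step 6: x_pred=12.2509  r=-14.1709  x^+=7.3903  v^+=-2.9835  a^+=-4.9553
step 7: x_pred=-0.3024  r=-0.5376  x^+=-0.4868  v^+=-9.3184  a^+=-5.0454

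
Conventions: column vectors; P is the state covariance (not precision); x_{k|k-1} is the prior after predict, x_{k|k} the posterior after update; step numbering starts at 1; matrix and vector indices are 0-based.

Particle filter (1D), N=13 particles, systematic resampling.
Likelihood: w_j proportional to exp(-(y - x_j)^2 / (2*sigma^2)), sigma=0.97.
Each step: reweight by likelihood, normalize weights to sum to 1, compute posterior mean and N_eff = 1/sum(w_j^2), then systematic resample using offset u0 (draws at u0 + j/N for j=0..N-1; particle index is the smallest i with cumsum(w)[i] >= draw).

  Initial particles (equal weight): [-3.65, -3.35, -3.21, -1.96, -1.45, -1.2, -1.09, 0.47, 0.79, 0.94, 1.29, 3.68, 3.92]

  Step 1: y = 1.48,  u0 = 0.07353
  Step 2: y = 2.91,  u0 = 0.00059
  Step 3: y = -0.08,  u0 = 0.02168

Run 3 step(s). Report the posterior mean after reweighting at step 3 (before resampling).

step 1: w=[0.0000, 0.0000, 0.0000, 0.0005, 0.0031, 0.0065, 0.0089, 0.1721, 0.2298, 0.2535, 0.2904, 0.0226, 0.0125]  mean=0.9846  Neff=4.3132  idx=[7, 7, 8, 8, 8, 9, 9, 9, 10, 10, 10, 10, 12]
step 2: w=[0.0183, 0.0183, 0.0397, 0.0397, 0.0397, 0.0549, 0.0549, 0.0549, 0.1071, 0.1071, 0.1071, 0.1071, 0.2512]  mean=1.8037  Neff=8.0999  idx=[0, 3, 4, 6, 7, 8, 9, 10, 10, 11, 12, 12, 12]
step 3: w=[0.1642, 0.1290, 0.1290, 0.1110, 0.1110, 0.0711, 0.0711, 0.0711, 0.0711, 0.0711, 0.0000, 0.0000, 0.0000]  mean=0.9490  Neff=9.0752  idx=[0, 0, 1, 1, 2, 2, 3, 4, 4, 5, 7, 8, 9]

post_mean = 0.9490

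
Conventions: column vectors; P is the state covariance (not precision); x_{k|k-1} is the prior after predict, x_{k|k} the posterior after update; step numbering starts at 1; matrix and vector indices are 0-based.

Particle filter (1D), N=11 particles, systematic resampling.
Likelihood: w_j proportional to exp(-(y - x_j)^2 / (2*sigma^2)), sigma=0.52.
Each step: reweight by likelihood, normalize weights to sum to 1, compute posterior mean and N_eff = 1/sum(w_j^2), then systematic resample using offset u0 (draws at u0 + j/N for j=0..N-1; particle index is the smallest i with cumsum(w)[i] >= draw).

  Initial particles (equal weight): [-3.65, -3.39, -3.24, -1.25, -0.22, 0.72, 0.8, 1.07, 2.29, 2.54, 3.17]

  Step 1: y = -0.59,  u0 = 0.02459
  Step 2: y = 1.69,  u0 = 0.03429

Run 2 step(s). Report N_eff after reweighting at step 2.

step 1: w=[0.0000, 0.0000, 0.0000, 0.3439, 0.5975, 0.0322, 0.0216, 0.0047, 0.0000, 0.0000, 0.0000]  mean=-0.5158  Neff=2.0971  idx=[3, 3, 3, 3, 4, 4, 4, 4, 4, 4, 4]
step 2: w=[0.0000, 0.0000, 0.0000, 0.0000, 0.1428, 0.1428, 0.1428, 0.1428, 0.1428, 0.1428, 0.1428]  mean=-0.2201  Neff=7.0008  idx=[4, 4, 5, 6, 6, 7, 8, 8, 9, 9, 10]

N_eff = 7.0008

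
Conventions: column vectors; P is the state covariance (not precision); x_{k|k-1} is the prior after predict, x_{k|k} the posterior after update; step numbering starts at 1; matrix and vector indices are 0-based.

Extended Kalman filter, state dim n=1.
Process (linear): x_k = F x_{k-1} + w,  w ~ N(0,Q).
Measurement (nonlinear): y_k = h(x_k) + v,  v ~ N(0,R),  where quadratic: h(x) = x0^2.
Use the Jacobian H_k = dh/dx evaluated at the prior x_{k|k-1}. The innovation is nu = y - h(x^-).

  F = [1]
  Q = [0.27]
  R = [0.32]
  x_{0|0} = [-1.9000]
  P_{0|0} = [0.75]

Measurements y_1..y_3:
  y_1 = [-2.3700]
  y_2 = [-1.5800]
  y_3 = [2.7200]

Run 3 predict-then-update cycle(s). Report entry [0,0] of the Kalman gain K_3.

K[0,0] = 0.6045

step 1: x^-=[-1.9000]  P^-=[1.0200]  H_jac=[-3.8000]  S=[15.0488]  K=[-0.2576]  nu=[-5.9800]  x^+=[-0.3598]  P^+=[0.0217]
step 2: x^-=[-0.3598]  P^-=[0.2917]  H_jac=[-0.7196]  S=[0.4710]  K=[-0.4456]  nu=[-1.7094]  x^+=[0.4019]  P^+=[0.1982]
step 3: x^-=[0.4019]  P^-=[0.4682]  H_jac=[0.8039]  S=[0.6225]  K=[0.6045]  nu=[2.5584]  x^+=[1.9486]  P^+=[0.2406]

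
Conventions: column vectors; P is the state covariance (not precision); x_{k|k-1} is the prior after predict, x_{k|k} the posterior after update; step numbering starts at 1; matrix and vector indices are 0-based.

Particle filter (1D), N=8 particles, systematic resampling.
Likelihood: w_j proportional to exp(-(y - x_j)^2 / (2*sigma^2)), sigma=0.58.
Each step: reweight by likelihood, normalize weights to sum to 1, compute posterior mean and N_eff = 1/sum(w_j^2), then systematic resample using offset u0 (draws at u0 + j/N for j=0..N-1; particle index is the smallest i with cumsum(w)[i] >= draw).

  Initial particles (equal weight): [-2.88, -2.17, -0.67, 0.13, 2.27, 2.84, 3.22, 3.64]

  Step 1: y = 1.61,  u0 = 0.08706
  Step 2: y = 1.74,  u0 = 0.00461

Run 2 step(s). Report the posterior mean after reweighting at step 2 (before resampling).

post_mean = 2.3141

step 1: w=[0.0000, 0.0000, 0.0006, 0.0558, 0.7571, 0.1527, 0.0307, 0.0032]  mean=2.2693  Neff=1.6652  idx=[4, 4, 4, 4, 4, 4, 5, 5]
step 2: w=[0.1538, 0.1538, 0.1538, 0.1538, 0.1538, 0.1538, 0.0387, 0.0387]  mean=2.3141  Neff=6.9021  idx=[0, 0, 1, 2, 3, 4, 4, 5]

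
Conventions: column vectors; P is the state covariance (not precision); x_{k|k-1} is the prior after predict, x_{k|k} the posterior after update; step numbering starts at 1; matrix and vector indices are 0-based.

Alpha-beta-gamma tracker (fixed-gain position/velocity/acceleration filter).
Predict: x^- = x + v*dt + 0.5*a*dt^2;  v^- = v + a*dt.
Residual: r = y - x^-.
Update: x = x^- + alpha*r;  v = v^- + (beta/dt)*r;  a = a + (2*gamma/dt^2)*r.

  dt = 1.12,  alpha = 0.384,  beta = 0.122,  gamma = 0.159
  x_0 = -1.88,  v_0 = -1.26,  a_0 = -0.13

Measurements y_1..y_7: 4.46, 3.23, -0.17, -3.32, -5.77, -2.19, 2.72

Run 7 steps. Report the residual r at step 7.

resid = 12.6991

step 1: x_pred=-3.3727  r=7.8327  x^+=-0.3650  v^+=-0.5524  a^+=1.8557
step 2: x_pred=0.1802  r=3.0498  x^+=1.3513  v^+=1.8582  a^+=2.6288
step 3: x_pred=5.0813  r=-5.2513  x^+=3.0648  v^+=4.2304  a^+=1.2976
step 4: x_pred=8.6167  r=-11.9367  x^+=4.0330  v^+=4.3834  a^+=-1.7285
step 5: x_pred=7.8583  r=-13.6283  x^+=2.6250  v^+=0.9630  a^+=-5.1834
step 6: x_pred=0.4526  r=-2.6426  x^+=-0.5621  v^+=-5.1302  a^+=-5.8533
step 7: x_pred=-9.9791  r=12.6991  x^+=-5.1027  v^+=-10.3026  a^+=-2.6340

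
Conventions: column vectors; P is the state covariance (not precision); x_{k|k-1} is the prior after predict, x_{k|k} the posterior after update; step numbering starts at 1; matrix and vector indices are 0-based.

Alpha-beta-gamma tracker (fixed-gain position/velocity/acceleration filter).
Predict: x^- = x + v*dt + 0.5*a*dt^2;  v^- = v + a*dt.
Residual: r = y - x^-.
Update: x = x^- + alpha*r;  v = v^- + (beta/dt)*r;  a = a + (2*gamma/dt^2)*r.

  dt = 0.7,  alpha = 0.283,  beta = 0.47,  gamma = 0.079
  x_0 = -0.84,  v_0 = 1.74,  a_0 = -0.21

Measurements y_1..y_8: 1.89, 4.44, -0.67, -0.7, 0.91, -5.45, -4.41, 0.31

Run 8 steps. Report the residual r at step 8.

resid = 12.6527

step 1: x_pred=0.3266  r=1.5635  x^+=0.7690  v^+=2.6427  a^+=0.2941
step 2: x_pred=2.6910  r=1.7490  x^+=3.1860  v^+=4.0230  a^+=0.8581
step 3: x_pred=6.2123  r=-6.8823  x^+=4.2646  v^+=0.0027  a^+=-1.3611
step 4: x_pred=3.9330  r=-4.6330  x^+=2.6219  v^+=-4.0608  a^+=-2.8550
step 5: x_pred=-0.9202  r=1.8302  x^+=-0.4022  v^+=-4.8305  a^+=-2.2649
step 6: x_pred=-4.3385  r=-1.1115  x^+=-4.6530  v^+=-7.1622  a^+=-2.6233
step 7: x_pred=-10.3093  r=5.8993  x^+=-8.6398  v^+=-5.0376  a^+=-0.7211
step 8: x_pred=-12.3427  r=12.6527  x^+=-8.7620  v^+=2.9531  a^+=3.3588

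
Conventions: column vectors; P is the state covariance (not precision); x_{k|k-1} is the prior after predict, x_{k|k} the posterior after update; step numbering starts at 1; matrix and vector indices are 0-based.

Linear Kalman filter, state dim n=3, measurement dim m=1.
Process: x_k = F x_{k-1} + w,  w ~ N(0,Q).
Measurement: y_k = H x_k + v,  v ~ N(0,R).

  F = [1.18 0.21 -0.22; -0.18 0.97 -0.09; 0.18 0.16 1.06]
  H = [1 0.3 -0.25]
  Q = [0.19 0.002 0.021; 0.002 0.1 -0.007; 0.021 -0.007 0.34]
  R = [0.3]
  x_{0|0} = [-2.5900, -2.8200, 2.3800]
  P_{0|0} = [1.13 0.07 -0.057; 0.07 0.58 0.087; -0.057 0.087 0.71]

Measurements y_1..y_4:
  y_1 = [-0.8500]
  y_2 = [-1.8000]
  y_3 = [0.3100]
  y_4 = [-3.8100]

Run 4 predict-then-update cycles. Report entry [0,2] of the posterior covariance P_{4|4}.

P_post[0,2] = 0.2992

step 1: x^-=[-4.1720, -2.4834, 1.6054]  P^-=[1.8796 -0.0447 0.0781; -0.0447 0.6466 0.0889; 0.0781 0.0889 1.2010]  S=[2.2337]  K=[0.8267; 0.0569; -0.0875]  nu=[4.4684]  x^+=[-0.4778, -2.2293, 1.2142]  P^+=[0.3529 -0.1498 0.2397; -0.1498 0.6394 0.1000; 0.2397 0.1000 1.1839]
step 2: x^-=[-1.2991, -2.1857, 0.8444]  P^-=[0.5589 -0.1242 0.1165; -0.1242 0.7652 -0.0022; 0.1165 -0.0022 1.8148]  S=[0.9088]  K=[0.5420; 0.1165; -0.3718]  nu=[0.3659]  x^+=[-1.1008, -2.1431, 0.7084]  P^+=[0.2920 -0.1816 0.2996; -0.1816 0.7529 0.0372; 0.2996 0.0372 1.6892]
step 3: x^-=[-1.9048, -1.9444, 0.2098]  P^-=[0.4625 -0.1028 0.0431; -0.1028 0.8982 -0.1116; 0.0431 -0.1116 2.3832]  S=[0.9258]  K=[0.4546; 0.2101; -0.6331]  nu=[2.8506]  x^+=[-0.6088, -1.3454, -1.5950]  P^+=[0.2712 -0.1912 0.3096; -0.1912 0.8573 0.0116; 0.3096 0.0116 2.0120]
step 4: x^-=[-0.6501, -1.0519, -2.0155]  P^-=[0.4462 -0.0761 -0.0280; -0.0761 1.0065 -0.1549; -0.0280 -0.1549 2.7425]  S=[0.9997]  K=[0.4304; 0.2646; -0.7603]  nu=[-3.3483]  x^+=[-2.0913, -1.9380, 0.5302]  P^+=[0.2609 -0.1900 0.2992; -0.1900 0.9365 0.0462; 0.2992 0.0462 2.1646]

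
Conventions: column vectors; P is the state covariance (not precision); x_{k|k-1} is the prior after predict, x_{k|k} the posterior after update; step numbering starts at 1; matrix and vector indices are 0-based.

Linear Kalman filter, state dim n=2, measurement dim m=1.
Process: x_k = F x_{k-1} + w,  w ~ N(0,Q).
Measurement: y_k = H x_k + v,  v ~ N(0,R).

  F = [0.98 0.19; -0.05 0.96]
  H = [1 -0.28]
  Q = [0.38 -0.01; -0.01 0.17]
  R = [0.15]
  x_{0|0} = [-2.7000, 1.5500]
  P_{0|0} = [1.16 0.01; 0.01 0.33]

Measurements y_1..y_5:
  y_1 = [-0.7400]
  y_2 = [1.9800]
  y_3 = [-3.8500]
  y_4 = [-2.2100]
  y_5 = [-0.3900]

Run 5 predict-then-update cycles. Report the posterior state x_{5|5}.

x_post = [-0.3719, 1.3226]

step 1: x^-=[-2.3515, 1.6230]  P^-=[1.5097 0.0027; 0.0027 0.4761]  S=[1.6955]  K=[0.8900; -0.0770]  nu=[2.0659]  x^+=[-0.5129, 1.4638]  P^+=[0.1668 0.1189; 0.1189 0.4660]
step 2: x^-=[-0.2245, 1.4309]  P^-=[0.6013 0.1776; 0.1776 0.5885]  S=[0.6980]  K=[0.7902; 0.0184]  nu=[2.6052]  x^+=[1.8342, 1.4787]  P^+=[0.1654 0.1675; 0.1675 0.5882]
step 3: x^-=[2.0785, 1.3279]  P^-=[0.6225 0.2451; 0.2451 0.6965]  S=[0.6898]  K=[0.8029; 0.0727]  nu=[-5.5567]  x^+=[-2.3829, 0.9240]  P^+=[0.1778 0.2049; 0.2049 0.6928]
step 4: x^-=[-2.1597, 1.0062]  P^-=[0.6521 0.2985; 0.2985 0.7893]  S=[0.6968]  K=[0.8159; 0.1112]  nu=[0.2315]  x^+=[-1.9709, 1.0319]  P^+=[0.1883 0.2353; 0.2353 0.7807]
step 5: x^-=[-1.7354, 1.0892]  P^-=[0.6766 0.3423; 0.3423 0.8673]  S=[0.7029]  K=[0.8262; 0.1414]  nu=[1.6504]  x^+=[-0.3719, 1.3226]  P^+=[0.1968 0.2601; 0.2601 0.8533]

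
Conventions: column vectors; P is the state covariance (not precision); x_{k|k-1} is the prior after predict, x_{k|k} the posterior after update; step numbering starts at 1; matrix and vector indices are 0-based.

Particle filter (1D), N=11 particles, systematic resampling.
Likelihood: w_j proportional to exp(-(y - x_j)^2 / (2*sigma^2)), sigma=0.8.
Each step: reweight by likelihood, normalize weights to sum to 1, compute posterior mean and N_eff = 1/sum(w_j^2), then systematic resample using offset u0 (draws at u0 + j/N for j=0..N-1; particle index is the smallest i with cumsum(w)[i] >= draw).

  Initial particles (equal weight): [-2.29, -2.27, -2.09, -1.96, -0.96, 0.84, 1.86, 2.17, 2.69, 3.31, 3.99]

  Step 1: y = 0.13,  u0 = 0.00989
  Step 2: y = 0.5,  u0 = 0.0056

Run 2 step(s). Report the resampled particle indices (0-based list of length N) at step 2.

step 1: w=[0.0080, 0.0086, 0.0165, 0.0256, 0.3071, 0.5241, 0.0750, 0.0301, 0.0046, 0.0003, 0.0000]  mean=0.2410  Neff=2.6553  idx=[1, 4, 4, 4, 5, 5, 5, 5, 5, 5, 6]
step 2: w=[0.0004, 0.0301, 0.0301, 0.0301, 0.1453, 0.1453, 0.1453, 0.1453, 0.1453, 0.1453, 0.0375]  mean=0.7146  Neff=7.6445  idx=[1, 4, 4, 5, 5, 6, 7, 7, 8, 9, 9]

resampled_idx = [1, 4, 4, 5, 5, 6, 7, 7, 8, 9, 9]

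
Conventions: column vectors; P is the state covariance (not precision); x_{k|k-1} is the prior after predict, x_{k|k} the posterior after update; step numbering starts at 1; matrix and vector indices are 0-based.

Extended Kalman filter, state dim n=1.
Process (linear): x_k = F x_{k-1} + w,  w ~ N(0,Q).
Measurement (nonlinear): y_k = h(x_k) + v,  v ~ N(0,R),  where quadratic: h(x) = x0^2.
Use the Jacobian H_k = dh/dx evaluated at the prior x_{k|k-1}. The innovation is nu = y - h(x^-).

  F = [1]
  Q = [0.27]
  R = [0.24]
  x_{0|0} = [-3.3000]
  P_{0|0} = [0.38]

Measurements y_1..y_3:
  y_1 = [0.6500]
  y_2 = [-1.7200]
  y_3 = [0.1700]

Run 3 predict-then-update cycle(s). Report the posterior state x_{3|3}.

step 1: x^-=[-3.3000]  P^-=[0.6500]  H_jac=[-6.6000]  S=[28.5540]  K=[-0.1502]  nu=[-10.2400]  x^+=[-1.7615]  P^+=[0.0055]
step 2: x^-=[-1.7615]  P^-=[0.2755]  H_jac=[-3.5231]  S=[3.6590]  K=[-0.2652]  nu=[-4.8230]  x^+=[-0.4823]  P^+=[0.0181]
step 3: x^-=[-0.4823]  P^-=[0.2881]  H_jac=[-0.9647]  S=[0.5081]  K=[-0.5469]  nu=[-0.0627]  x^+=[-0.4481]  P^+=[0.1361]

x_post = [-0.4481]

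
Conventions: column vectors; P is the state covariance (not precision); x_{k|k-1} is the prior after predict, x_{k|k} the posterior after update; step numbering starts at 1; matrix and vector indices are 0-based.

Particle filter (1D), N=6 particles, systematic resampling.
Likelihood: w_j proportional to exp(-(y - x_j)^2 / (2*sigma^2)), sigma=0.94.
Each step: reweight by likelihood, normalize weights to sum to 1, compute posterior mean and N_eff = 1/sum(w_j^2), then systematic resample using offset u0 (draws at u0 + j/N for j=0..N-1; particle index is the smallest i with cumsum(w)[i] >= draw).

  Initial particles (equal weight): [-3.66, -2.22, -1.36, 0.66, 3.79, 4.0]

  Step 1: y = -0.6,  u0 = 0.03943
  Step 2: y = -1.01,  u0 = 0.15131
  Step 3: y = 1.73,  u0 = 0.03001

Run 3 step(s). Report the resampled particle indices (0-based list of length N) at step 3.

step 1: w=[0.0037, 0.1665, 0.5303, 0.2994, 0.0000, 0.0000]  mean=-0.9067  Neff=2.5084  idx=[1, 2, 2, 2, 3, 3]
step 2: w=[0.1197, 0.2557, 0.2557, 0.2557, 0.0566, 0.0566]  mean=-1.2344  Neff=4.6101  idx=[1, 1, 2, 3, 3, 5]
step 3: w=[0.0083, 0.0083, 0.0083, 0.0083, 0.0083, 0.9587]  mean=0.5766  Neff=1.0875  idx=[3, 5, 5, 5, 5, 5]

resampled_idx = [3, 5, 5, 5, 5, 5]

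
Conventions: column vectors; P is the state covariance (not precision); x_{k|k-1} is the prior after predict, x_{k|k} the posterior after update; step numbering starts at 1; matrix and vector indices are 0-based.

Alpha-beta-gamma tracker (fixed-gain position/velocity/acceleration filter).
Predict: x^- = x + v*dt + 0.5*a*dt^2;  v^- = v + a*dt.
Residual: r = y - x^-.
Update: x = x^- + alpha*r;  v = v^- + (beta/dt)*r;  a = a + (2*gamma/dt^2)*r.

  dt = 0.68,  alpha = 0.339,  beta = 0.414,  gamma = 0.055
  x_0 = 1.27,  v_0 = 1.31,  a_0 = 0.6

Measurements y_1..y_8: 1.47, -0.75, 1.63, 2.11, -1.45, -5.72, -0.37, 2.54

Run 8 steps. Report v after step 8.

v_post = 2.5877

step 1: x_pred=2.2995  r=-0.8295  x^+=2.0183  v^+=1.2130  a^+=0.4027
step 2: x_pred=2.9362  r=-3.6862  x^+=1.6866  v^+=-0.7575  a^+=-0.4742
step 3: x_pred=1.0619  r=0.5681  x^+=1.2545  v^+=-0.7341  a^+=-0.3391
step 4: x_pred=0.6769  r=1.4331  x^+=1.1627  v^+=-0.0921  a^+=0.0018
step 5: x_pred=1.1005  r=-2.5505  x^+=0.2359  v^+=-1.6437  a^+=-0.6049
step 6: x_pred=-1.0217  r=-4.6983  x^+=-2.6144  v^+=-4.9155  a^+=-1.7226
step 7: x_pred=-6.3552  r=5.9852  x^+=-4.3262  v^+=-2.4429  a^+=-0.2988
step 8: x_pred=-6.0565  r=8.5965  x^+=-3.1423  v^+=2.5877  a^+=1.7462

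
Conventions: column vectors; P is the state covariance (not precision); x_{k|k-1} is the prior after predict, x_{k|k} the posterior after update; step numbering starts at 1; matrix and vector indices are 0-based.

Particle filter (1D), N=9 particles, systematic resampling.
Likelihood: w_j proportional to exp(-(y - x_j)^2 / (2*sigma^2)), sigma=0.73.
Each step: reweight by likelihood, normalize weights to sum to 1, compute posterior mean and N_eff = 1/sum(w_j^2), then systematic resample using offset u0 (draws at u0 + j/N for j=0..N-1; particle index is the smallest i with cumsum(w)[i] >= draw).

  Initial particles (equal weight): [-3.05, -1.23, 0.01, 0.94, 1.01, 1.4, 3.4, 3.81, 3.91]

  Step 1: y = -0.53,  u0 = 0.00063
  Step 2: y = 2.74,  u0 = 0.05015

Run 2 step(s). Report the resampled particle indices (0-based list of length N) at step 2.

resampled_idx = [6, 8, 8, 8, 8, 8, 8, 8, 8]

step 1: w=[0.0016, 0.3793, 0.4569, 0.0791, 0.0649, 0.0182, 0.0000, 0.0000, 0.0000]  mean=-0.3013  Neff=2.7514  idx=[0, 1, 1, 1, 2, 2, 2, 2, 3]
step 2: w=[0.0000, 0.0000, 0.0000, 0.0000, 0.0178, 0.0178, 0.0178, 0.0178, 0.9287]  mean=0.8736  Neff=1.1578  idx=[6, 8, 8, 8, 8, 8, 8, 8, 8]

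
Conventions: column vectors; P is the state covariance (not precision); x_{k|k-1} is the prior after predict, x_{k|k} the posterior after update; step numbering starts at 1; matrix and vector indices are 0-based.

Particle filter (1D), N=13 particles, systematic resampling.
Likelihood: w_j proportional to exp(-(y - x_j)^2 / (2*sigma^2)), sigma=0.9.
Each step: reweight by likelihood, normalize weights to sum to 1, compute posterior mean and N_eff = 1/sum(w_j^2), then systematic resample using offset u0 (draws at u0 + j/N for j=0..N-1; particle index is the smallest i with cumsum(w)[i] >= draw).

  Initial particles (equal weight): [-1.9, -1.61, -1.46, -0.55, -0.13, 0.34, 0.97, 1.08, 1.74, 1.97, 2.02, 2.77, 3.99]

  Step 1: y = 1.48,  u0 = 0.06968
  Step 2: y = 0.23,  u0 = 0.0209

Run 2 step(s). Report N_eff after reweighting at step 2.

step 1: w=[0.0002, 0.0005, 0.0009, 0.0142, 0.0365, 0.0811, 0.1540, 0.1638, 0.1734, 0.1559, 0.1510, 0.0647, 0.0037]  mean=1.4471  Neff=7.1388  idx=[5, 6, 6, 7, 7, 8, 8, 8, 9, 9, 10, 10, 11]
step 2: w=[0.1970, 0.1416, 0.1416, 0.1271, 0.1271, 0.0486, 0.0486, 0.0486, 0.0306, 0.0306, 0.0275, 0.0275, 0.0037]  mean=1.1117  Neff=8.2177  idx=[0, 0, 0, 1, 1, 2, 3, 3, 4, 4, 6, 7, 10]

N_eff = 8.2177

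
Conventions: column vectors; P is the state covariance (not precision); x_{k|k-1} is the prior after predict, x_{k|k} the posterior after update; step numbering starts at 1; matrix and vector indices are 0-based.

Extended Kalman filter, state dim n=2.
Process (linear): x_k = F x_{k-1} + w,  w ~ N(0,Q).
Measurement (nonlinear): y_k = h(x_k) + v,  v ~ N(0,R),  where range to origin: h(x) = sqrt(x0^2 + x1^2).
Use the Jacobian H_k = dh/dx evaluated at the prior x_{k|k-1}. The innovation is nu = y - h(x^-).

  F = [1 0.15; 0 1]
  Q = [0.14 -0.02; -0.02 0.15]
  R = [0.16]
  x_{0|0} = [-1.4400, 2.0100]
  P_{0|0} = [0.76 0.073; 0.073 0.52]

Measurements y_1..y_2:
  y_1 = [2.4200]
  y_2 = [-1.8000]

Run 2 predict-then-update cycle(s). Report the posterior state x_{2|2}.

step 1: x^-=[-1.1385, 2.0100]  P^-=[0.9336 0.1310; 0.1310 0.6700]  H_jac=[-0.4928 0.8701]  S=[0.7817]  K=[-0.4428; 0.6632]  nu=[0.1100]  x^+=[-1.1872, 2.0829]  P^+=[0.7803 0.3606; 0.3606 0.3262]
step 2: x^-=[-0.8748, 2.0829]  P^-=[1.0358 0.3895; 0.3895 0.4762]  H_jac=[-0.3872 0.9220]  S=[0.4420]  K=[-0.0950; 0.6521]  nu=[-4.0592]  x^+=[-0.4893, -0.5641]  P^+=[1.0318 0.4169; 0.4169 0.2882]

x_post = [-0.4893, -0.5641]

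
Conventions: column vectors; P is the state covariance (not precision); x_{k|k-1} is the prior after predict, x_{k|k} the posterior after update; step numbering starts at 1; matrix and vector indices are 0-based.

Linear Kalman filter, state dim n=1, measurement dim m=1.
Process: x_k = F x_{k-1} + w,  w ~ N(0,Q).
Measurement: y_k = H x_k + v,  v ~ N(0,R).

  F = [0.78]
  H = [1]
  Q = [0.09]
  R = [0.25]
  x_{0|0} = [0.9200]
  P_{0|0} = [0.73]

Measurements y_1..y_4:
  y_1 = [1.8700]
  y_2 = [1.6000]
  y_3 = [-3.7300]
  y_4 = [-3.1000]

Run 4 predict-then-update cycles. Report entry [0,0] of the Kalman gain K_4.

step 1: x^-=[0.7176]  P^-=[0.5341]  S=[0.7841]  K=[0.6812]  nu=[1.1524]  x^+=[1.5026]  P^+=[0.1703]
step 2: x^-=[1.1720]  P^-=[0.1936]  S=[0.4436]  K=[0.4364]  nu=[0.4280]  x^+=[1.3588]  P^+=[0.1091]
step 3: x^-=[1.0599]  P^-=[0.1564]  S=[0.4064]  K=[0.3848]  nu=[-4.7899]  x^+=[-0.7833]  P^+=[0.0962]
step 4: x^-=[-0.6110]  P^-=[0.1485]  S=[0.3985]  K=[0.3727]  nu=[-2.4890]  x^+=[-1.5386]  P^+=[0.0932]

K[0,0] = 0.3727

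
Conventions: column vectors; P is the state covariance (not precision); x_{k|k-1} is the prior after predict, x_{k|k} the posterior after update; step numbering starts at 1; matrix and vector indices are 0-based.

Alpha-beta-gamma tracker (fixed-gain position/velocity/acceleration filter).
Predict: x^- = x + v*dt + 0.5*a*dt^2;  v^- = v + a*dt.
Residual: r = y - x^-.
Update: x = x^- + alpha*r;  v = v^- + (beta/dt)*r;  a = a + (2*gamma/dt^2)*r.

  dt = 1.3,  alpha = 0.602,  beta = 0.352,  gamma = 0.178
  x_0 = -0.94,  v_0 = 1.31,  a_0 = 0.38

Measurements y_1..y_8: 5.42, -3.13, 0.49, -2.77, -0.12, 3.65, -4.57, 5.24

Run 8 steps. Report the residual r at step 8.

resid = 6.0926

step 1: x_pred=1.0841  r=4.3359  x^+=3.6943  v^+=2.9780  a^+=1.2934
step 2: x_pred=8.6586  r=-11.7886  x^+=1.5619  v^+=1.4674  a^+=-1.1899
step 3: x_pred=2.4640  r=-1.9740  x^+=1.2757  v^+=-0.6140  a^+=-1.6058
step 4: x_pred=-0.8794  r=-1.8906  x^+=-2.0175  v^+=-3.2134  a^+=-2.0040
step 5: x_pred=-7.8883  r=7.7683  x^+=-3.2118  v^+=-3.7152  a^+=-0.3676
step 6: x_pred=-8.3521  r=12.0021  x^+=-1.1269  v^+=-0.9432  a^+=2.1607
step 7: x_pred=-0.5273  r=-4.0427  x^+=-2.9610  v^+=0.7710  a^+=1.3091
step 8: x_pred=-0.8526  r=6.0926  x^+=2.8152  v^+=4.1225  a^+=2.5925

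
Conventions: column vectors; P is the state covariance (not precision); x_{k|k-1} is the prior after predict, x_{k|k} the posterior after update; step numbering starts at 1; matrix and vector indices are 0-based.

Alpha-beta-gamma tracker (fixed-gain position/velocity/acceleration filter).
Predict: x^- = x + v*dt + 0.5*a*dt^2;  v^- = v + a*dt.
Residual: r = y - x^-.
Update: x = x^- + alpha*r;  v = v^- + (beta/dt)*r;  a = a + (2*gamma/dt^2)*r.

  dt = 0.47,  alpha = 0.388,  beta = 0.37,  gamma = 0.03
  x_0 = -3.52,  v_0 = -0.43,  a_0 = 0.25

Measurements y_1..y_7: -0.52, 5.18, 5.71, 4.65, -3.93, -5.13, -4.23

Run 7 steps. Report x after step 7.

x_post = -5.6309

step 1: x_pred=-3.6945  r=3.1745  x^+=-2.4628  v^+=2.1866  a^+=1.1122
step 2: x_pred=-1.3123  r=6.4923  x^+=1.2067  v^+=7.8202  a^+=2.8756
step 3: x_pred=5.1999  r=0.5101  x^+=5.3978  v^+=9.5734  a^+=3.0142
step 4: x_pred=10.2302  r=-5.5802  x^+=8.0651  v^+=6.5971  a^+=1.4985
step 5: x_pred=11.3313  r=-15.2613  x^+=5.4099  v^+=-4.7127  a^+=-2.6467
step 6: x_pred=2.9026  r=-8.0326  x^+=-0.2141  v^+=-12.2802  a^+=-4.8285
step 7: x_pred=-6.5191  r=2.2891  x^+=-5.6309  v^+=-12.7475  a^+=-4.2067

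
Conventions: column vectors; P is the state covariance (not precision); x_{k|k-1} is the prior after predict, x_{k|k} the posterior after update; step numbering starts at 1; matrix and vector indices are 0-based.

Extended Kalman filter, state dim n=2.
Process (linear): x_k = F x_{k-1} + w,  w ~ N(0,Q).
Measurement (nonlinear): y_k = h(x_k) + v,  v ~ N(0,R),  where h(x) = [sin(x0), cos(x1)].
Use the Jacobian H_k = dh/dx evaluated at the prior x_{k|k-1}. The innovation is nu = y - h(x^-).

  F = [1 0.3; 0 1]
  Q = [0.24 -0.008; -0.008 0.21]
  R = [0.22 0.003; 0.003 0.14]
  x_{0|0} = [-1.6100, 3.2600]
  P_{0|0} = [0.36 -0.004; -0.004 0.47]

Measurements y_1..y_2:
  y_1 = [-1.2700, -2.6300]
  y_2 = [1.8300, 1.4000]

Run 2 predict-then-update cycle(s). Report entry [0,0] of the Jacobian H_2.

H_jac[0,0] = 0.8664

step 1: x^-=[-0.6320, 3.2600]  P^-=[0.6399 0.1290; 0.1290 0.6800]  H_jac=[0.8068 0.0000; 0.0000 0.1181]  S=[0.6366 0.0153; 0.0153 0.1495]  K=[0.8106 0.0190; 0.1510 0.5219]  nu=[-0.6792, -1.6370]  x^+=[-1.2137, 2.3031]  P^+=[0.2211 0.0431; 0.0431 0.6224]
step 2: x^-=[-0.5228, 2.3031]  P^-=[0.5430 0.2218; 0.2218 0.8324]  H_jac=[0.8664 0.0000; 0.0000 -0.7436]  S=[0.6276 -0.1399; -0.1399 0.6003]  K=[0.7261 -0.1055; 0.0805 -1.0123]  nu=[2.3293, 2.0686]  x^+=[0.9501, 0.3965]  P^+=[0.1840 0.0169; 0.0169 0.1903]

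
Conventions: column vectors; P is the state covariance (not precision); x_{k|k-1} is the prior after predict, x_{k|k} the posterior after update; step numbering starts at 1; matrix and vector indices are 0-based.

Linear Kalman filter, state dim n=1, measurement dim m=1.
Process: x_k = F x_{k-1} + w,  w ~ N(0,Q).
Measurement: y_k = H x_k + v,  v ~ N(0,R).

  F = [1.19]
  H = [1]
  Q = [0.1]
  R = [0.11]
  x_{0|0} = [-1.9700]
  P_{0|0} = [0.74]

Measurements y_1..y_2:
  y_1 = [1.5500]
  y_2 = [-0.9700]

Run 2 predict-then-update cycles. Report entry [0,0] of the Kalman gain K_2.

K[0,0] = 0.6876

step 1: x^-=[-2.3443]  P^-=[1.1479]  S=[1.2579]  K=[0.9126]  nu=[3.8943]  x^+=[1.2095]  P^+=[0.1004]
step 2: x^-=[1.4393]  P^-=[0.2421]  S=[0.3521]  K=[0.6876]  nu=[-2.4093]  x^+=[-0.2174]  P^+=[0.0756]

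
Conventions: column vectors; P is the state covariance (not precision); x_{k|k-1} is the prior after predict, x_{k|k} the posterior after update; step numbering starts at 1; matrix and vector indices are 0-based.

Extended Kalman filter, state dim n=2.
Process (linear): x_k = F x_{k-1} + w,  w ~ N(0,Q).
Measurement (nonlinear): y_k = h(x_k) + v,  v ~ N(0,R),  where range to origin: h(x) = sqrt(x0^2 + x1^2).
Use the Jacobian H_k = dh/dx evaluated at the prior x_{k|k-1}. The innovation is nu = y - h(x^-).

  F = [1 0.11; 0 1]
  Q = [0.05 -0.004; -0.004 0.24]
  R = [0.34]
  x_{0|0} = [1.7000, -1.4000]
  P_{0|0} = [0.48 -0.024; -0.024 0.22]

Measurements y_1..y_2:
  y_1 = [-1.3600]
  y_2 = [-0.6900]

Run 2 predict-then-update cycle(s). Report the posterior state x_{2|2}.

x_post = [0.2269, 0.3488]

step 1: x^-=[1.5460, -1.4000]  P^-=[0.5274 -0.0038; -0.0038 0.4600]  H_jac=[0.7412 -0.6712]  S=[0.8408]  K=[0.4680; -0.3706]  nu=[-3.4457]  x^+=[-0.0665, -0.1231]  P^+=[0.3433 0.1420; 0.1420 0.3445]
step 2: x^-=[-0.0800, -0.1231]  P^-=[0.4287 0.1759; 0.1759 0.5845]  H_jac=[-0.5450 -0.8384]  S=[1.0390]  K=[-0.3668; -0.5640]  nu=[-0.8368]  x^+=[0.2269, 0.3488]  P^+=[0.2889 -0.0390; -0.0390 0.2541]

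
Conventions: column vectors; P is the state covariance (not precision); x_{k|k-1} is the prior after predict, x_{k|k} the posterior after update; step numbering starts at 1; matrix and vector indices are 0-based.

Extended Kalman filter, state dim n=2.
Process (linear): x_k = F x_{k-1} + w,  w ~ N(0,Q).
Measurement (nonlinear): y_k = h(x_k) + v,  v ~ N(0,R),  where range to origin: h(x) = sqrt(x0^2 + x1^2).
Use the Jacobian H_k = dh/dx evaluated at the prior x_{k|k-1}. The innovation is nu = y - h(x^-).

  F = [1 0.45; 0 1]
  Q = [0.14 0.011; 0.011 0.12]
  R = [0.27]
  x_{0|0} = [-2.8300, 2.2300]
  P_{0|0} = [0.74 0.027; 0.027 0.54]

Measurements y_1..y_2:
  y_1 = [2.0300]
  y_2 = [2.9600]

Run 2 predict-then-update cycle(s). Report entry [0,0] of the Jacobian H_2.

H_jac[0,0] = -0.2714

step 1: x^-=[-1.8265, 2.2300]  P^-=[1.0137 0.2810; 0.2810 0.6600]  H_jac=[-0.6336 0.7736]  S=[0.7965]  K=[-0.5335; 0.4175]  nu=[-0.8525]  x^+=[-1.3717, 1.8741]  P^+=[0.7870 0.4584; 0.4584 0.5212]
step 2: x^-=[-0.5284, 1.8741]  P^-=[1.4451 0.7039; 0.7039 0.6412]  H_jac=[-0.2714 0.9625]  S=[0.6027]  K=[0.4735; 0.7070]  nu=[1.0129]  x^+=[-0.0488, 2.5902]  P^+=[1.3099 0.5022; 0.5022 0.3399]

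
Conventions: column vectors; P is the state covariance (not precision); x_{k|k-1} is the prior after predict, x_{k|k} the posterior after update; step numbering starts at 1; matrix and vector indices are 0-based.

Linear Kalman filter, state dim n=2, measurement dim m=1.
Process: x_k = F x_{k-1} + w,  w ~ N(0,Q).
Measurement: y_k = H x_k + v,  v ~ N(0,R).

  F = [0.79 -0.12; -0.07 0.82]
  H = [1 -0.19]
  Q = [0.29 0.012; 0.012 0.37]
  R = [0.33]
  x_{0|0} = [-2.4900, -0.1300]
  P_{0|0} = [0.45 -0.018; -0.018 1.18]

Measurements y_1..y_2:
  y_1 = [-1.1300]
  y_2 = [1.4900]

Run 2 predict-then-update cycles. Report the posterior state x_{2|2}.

x_post = [0.2695, -0.8883]

step 1: x^-=[-1.9515, 0.0677]  P^-=[0.5912 -0.1408; -0.1408 1.1677]  S=[1.0169]  K=[0.6077; -0.3566]  nu=[0.8344]  x^+=[-1.4444, -0.2299]  P^+=[0.2157 0.0796; 0.0796 1.0384]
step 2: x^-=[-1.1135, -0.0874]  P^-=[0.4245 -0.0499; -0.0499 1.0601]  S=[0.8117]  K=[0.5346; -0.3096]  nu=[2.5869]  x^+=[0.2695, -0.8883]  P^+=[0.1925 0.0845; 0.0845 0.9823]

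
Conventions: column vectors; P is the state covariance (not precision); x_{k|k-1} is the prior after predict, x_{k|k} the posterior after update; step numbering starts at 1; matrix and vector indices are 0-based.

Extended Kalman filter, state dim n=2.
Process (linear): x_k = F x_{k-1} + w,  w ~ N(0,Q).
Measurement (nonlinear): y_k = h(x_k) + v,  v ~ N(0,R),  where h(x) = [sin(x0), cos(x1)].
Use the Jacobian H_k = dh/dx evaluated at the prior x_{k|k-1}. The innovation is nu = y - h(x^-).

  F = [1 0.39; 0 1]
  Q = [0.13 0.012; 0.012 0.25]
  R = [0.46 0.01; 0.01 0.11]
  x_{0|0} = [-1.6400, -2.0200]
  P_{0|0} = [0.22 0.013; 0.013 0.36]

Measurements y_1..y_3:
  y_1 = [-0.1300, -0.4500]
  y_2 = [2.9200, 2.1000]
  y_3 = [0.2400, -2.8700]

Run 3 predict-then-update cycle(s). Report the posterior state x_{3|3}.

step 1: x^-=[-2.4278, -2.0200]  P^-=[0.4149 0.1654; 0.1654 0.6100]  H_jac=[-0.7559 0.0000; 0.0000 0.9008]  S=[0.6971 -0.1026; -0.1026 0.6050]  K=[-0.4242 0.1743; -0.0468 0.9003]  nu=[0.5247, -0.0158]  x^+=[-2.6532, -2.0587]  P^+=[0.2559 0.0166; 0.0166 0.1094]
step 2: x^-=[-3.4561, -2.0587]  P^-=[0.4154 0.0713; 0.0713 0.3594]  H_jac=[-0.9510 0.0000; 0.0000 0.8833]  S=[0.8357 -0.0499; -0.0499 0.3904]  K=[-0.4667 0.1016; -0.0328 0.8090]  nu=[2.6107, 2.5688]  x^+=[-4.4134, -0.0664]  P^+=[0.2247 0.0074; 0.0074 0.1004]
step 3: x^-=[-4.4393, -0.0664]  P^-=[0.3757 0.0585; 0.0585 0.3504]  H_jac=[-0.2697 0.0000; 0.0000 0.0663]  S=[0.4873 0.0090; 0.0090 0.1115]  K=[-0.2089 0.0516; -0.0363 0.2112]  nu=[-0.7229, -3.8678]  x^+=[-4.4877, -0.8570]  P^+=[0.3543 0.0540; 0.0540 0.3449]

x_post = [-4.4877, -0.8570]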